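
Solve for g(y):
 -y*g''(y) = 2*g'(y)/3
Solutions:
 g(y) = C1 + C2*y^(1/3)


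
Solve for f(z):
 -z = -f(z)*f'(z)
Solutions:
 f(z) = -sqrt(C1 + z^2)
 f(z) = sqrt(C1 + z^2)


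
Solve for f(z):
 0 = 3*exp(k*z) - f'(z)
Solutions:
 f(z) = C1 + 3*exp(k*z)/k


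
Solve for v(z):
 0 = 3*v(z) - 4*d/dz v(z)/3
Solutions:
 v(z) = C1*exp(9*z/4)


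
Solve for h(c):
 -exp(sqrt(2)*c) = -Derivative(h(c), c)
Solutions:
 h(c) = C1 + sqrt(2)*exp(sqrt(2)*c)/2


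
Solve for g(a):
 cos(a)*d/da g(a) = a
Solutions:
 g(a) = C1 + Integral(a/cos(a), a)


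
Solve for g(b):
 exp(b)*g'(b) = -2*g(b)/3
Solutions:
 g(b) = C1*exp(2*exp(-b)/3)


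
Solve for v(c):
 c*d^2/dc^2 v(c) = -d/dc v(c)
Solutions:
 v(c) = C1 + C2*log(c)


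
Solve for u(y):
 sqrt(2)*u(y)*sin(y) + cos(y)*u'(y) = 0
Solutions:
 u(y) = C1*cos(y)^(sqrt(2))


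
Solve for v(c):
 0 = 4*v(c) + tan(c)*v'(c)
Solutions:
 v(c) = C1/sin(c)^4


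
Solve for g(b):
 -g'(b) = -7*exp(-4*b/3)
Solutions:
 g(b) = C1 - 21*exp(-4*b/3)/4


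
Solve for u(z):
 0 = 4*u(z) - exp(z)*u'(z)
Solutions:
 u(z) = C1*exp(-4*exp(-z))


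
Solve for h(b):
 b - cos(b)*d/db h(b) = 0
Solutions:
 h(b) = C1 + Integral(b/cos(b), b)


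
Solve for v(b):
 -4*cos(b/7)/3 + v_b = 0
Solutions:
 v(b) = C1 + 28*sin(b/7)/3


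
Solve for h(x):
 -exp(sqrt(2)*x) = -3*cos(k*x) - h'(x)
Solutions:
 h(x) = C1 + sqrt(2)*exp(sqrt(2)*x)/2 - 3*sin(k*x)/k


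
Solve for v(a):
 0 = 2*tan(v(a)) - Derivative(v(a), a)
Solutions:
 v(a) = pi - asin(C1*exp(2*a))
 v(a) = asin(C1*exp(2*a))


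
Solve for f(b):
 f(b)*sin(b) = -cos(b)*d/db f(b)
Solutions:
 f(b) = C1*cos(b)


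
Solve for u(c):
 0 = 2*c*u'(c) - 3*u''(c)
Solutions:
 u(c) = C1 + C2*erfi(sqrt(3)*c/3)


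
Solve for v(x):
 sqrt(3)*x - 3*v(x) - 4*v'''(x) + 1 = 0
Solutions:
 v(x) = C3*exp(-6^(1/3)*x/2) + sqrt(3)*x/3 + (C1*sin(2^(1/3)*3^(5/6)*x/4) + C2*cos(2^(1/3)*3^(5/6)*x/4))*exp(6^(1/3)*x/4) + 1/3


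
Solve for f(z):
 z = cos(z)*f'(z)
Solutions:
 f(z) = C1 + Integral(z/cos(z), z)


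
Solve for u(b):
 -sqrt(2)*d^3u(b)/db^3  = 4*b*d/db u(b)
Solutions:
 u(b) = C1 + Integral(C2*airyai(-sqrt(2)*b) + C3*airybi(-sqrt(2)*b), b)


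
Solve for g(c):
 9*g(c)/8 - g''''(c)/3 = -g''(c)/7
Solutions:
 g(c) = C1*exp(-sqrt(21)*c*sqrt(2 + sqrt(298))/14) + C2*exp(sqrt(21)*c*sqrt(2 + sqrt(298))/14) + C3*sin(sqrt(21)*c*sqrt(-2 + sqrt(298))/14) + C4*cos(sqrt(21)*c*sqrt(-2 + sqrt(298))/14)


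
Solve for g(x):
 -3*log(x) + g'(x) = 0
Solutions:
 g(x) = C1 + 3*x*log(x) - 3*x


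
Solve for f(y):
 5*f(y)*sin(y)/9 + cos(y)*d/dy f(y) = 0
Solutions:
 f(y) = C1*cos(y)^(5/9)


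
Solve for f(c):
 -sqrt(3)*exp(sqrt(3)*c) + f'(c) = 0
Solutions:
 f(c) = C1 + exp(sqrt(3)*c)


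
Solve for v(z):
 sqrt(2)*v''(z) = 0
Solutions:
 v(z) = C1 + C2*z


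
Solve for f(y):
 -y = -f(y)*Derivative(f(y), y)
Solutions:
 f(y) = -sqrt(C1 + y^2)
 f(y) = sqrt(C1 + y^2)


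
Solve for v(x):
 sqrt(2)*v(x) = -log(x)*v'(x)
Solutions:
 v(x) = C1*exp(-sqrt(2)*li(x))


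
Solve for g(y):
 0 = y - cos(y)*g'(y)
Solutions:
 g(y) = C1 + Integral(y/cos(y), y)


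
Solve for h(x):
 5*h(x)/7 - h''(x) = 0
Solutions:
 h(x) = C1*exp(-sqrt(35)*x/7) + C2*exp(sqrt(35)*x/7)


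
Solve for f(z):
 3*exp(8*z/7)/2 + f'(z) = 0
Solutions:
 f(z) = C1 - 21*exp(8*z/7)/16


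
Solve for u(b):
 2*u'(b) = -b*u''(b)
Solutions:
 u(b) = C1 + C2/b


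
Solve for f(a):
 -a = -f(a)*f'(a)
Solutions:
 f(a) = -sqrt(C1 + a^2)
 f(a) = sqrt(C1 + a^2)


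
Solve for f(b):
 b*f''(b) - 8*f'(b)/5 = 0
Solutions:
 f(b) = C1 + C2*b^(13/5)


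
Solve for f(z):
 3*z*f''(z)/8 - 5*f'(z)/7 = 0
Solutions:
 f(z) = C1 + C2*z^(61/21)


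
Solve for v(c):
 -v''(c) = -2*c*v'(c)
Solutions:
 v(c) = C1 + C2*erfi(c)


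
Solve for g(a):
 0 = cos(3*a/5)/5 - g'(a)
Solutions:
 g(a) = C1 + sin(3*a/5)/3


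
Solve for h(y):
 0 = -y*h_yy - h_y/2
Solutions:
 h(y) = C1 + C2*sqrt(y)


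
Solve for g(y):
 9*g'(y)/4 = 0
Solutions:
 g(y) = C1


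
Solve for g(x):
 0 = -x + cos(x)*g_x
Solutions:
 g(x) = C1 + Integral(x/cos(x), x)


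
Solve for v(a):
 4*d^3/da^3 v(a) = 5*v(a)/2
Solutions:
 v(a) = C3*exp(5^(1/3)*a/2) + (C1*sin(sqrt(3)*5^(1/3)*a/4) + C2*cos(sqrt(3)*5^(1/3)*a/4))*exp(-5^(1/3)*a/4)


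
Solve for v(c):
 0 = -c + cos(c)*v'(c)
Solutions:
 v(c) = C1 + Integral(c/cos(c), c)


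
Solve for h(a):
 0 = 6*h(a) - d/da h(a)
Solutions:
 h(a) = C1*exp(6*a)


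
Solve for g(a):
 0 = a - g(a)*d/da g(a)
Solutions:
 g(a) = -sqrt(C1 + a^2)
 g(a) = sqrt(C1 + a^2)


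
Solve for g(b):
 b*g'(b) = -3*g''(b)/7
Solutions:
 g(b) = C1 + C2*erf(sqrt(42)*b/6)


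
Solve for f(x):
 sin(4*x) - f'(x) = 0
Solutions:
 f(x) = C1 - cos(4*x)/4


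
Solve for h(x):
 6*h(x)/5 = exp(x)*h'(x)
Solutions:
 h(x) = C1*exp(-6*exp(-x)/5)


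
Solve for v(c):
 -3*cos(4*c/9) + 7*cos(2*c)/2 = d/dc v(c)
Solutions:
 v(c) = C1 - 27*sin(4*c/9)/4 + 7*sin(2*c)/4


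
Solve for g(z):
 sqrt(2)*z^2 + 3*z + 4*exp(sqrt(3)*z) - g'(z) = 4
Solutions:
 g(z) = C1 + sqrt(2)*z^3/3 + 3*z^2/2 - 4*z + 4*sqrt(3)*exp(sqrt(3)*z)/3


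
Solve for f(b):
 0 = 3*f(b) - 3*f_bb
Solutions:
 f(b) = C1*exp(-b) + C2*exp(b)


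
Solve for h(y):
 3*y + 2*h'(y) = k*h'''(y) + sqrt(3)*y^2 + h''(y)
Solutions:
 h(y) = C1 + C2*exp(y*(sqrt(8*k + 1) - 1)/(2*k)) + C3*exp(-y*(sqrt(8*k + 1) + 1)/(2*k)) + sqrt(3)*k*y/2 + sqrt(3)*y^3/6 - 3*y^2/4 + sqrt(3)*y^2/4 - 3*y/4 + sqrt(3)*y/4


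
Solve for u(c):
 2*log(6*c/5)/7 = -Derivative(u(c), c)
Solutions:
 u(c) = C1 - 2*c*log(c)/7 - 2*c*log(6)/7 + 2*c/7 + 2*c*log(5)/7


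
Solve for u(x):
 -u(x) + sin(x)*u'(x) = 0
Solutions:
 u(x) = C1*sqrt(cos(x) - 1)/sqrt(cos(x) + 1)


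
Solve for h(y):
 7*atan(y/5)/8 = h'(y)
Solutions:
 h(y) = C1 + 7*y*atan(y/5)/8 - 35*log(y^2 + 25)/16


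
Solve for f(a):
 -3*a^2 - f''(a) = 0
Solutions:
 f(a) = C1 + C2*a - a^4/4


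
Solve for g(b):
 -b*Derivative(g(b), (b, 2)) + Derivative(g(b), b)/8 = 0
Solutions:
 g(b) = C1 + C2*b^(9/8)


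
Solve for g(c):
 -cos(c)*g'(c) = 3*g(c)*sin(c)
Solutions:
 g(c) = C1*cos(c)^3


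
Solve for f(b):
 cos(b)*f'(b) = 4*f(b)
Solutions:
 f(b) = C1*(sin(b)^2 + 2*sin(b) + 1)/(sin(b)^2 - 2*sin(b) + 1)


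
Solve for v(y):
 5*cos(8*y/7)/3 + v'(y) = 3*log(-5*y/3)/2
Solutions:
 v(y) = C1 + 3*y*log(-y)/2 - 2*y*log(3) - 3*y/2 + y*log(15)/2 + y*log(5) - 35*sin(8*y/7)/24


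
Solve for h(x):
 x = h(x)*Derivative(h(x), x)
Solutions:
 h(x) = -sqrt(C1 + x^2)
 h(x) = sqrt(C1 + x^2)


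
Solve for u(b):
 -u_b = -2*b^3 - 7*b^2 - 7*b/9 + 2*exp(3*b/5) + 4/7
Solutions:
 u(b) = C1 + b^4/2 + 7*b^3/3 + 7*b^2/18 - 4*b/7 - 10*exp(3*b/5)/3


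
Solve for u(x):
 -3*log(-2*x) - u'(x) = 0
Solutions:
 u(x) = C1 - 3*x*log(-x) + 3*x*(1 - log(2))


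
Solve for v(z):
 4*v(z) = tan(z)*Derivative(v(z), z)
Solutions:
 v(z) = C1*sin(z)^4


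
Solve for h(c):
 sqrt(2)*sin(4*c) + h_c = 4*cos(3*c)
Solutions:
 h(c) = C1 + 4*sin(3*c)/3 + sqrt(2)*cos(4*c)/4


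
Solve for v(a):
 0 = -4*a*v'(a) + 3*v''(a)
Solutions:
 v(a) = C1 + C2*erfi(sqrt(6)*a/3)


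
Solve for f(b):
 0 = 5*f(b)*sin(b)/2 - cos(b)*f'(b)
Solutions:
 f(b) = C1/cos(b)^(5/2)


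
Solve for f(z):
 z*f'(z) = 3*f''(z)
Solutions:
 f(z) = C1 + C2*erfi(sqrt(6)*z/6)


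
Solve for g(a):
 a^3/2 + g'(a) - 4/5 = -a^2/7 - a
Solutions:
 g(a) = C1 - a^4/8 - a^3/21 - a^2/2 + 4*a/5


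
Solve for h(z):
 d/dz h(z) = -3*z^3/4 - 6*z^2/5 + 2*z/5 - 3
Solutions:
 h(z) = C1 - 3*z^4/16 - 2*z^3/5 + z^2/5 - 3*z


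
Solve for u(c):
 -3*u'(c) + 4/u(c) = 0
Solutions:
 u(c) = -sqrt(C1 + 24*c)/3
 u(c) = sqrt(C1 + 24*c)/3


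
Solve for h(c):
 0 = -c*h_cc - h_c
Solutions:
 h(c) = C1 + C2*log(c)


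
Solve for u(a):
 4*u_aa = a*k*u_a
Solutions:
 u(a) = Piecewise((-sqrt(2)*sqrt(pi)*C1*erf(sqrt(2)*a*sqrt(-k)/4)/sqrt(-k) - C2, (k > 0) | (k < 0)), (-C1*a - C2, True))


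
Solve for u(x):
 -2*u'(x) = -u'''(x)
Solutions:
 u(x) = C1 + C2*exp(-sqrt(2)*x) + C3*exp(sqrt(2)*x)


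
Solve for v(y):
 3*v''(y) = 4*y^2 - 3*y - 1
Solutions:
 v(y) = C1 + C2*y + y^4/9 - y^3/6 - y^2/6


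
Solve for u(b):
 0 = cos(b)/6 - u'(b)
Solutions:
 u(b) = C1 + sin(b)/6


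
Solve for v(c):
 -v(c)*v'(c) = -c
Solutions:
 v(c) = -sqrt(C1 + c^2)
 v(c) = sqrt(C1 + c^2)


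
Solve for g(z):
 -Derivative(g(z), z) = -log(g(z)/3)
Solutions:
 Integral(1/(-log(_y) + log(3)), (_y, g(z))) = C1 - z


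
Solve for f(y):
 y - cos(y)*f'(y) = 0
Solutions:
 f(y) = C1 + Integral(y/cos(y), y)


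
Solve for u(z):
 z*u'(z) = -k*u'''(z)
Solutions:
 u(z) = C1 + Integral(C2*airyai(z*(-1/k)^(1/3)) + C3*airybi(z*(-1/k)^(1/3)), z)


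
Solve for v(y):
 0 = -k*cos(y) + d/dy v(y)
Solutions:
 v(y) = C1 + k*sin(y)


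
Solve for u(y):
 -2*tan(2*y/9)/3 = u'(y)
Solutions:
 u(y) = C1 + 3*log(cos(2*y/9))


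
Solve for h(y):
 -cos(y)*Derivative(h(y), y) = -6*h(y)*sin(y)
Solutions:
 h(y) = C1/cos(y)^6


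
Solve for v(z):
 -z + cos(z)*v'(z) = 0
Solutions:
 v(z) = C1 + Integral(z/cos(z), z)


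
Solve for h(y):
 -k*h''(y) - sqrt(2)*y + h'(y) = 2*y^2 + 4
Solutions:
 h(y) = C1 + C2*exp(y/k) + 4*k^2*y + 2*k*y^2 + sqrt(2)*k*y + 2*y^3/3 + sqrt(2)*y^2/2 + 4*y


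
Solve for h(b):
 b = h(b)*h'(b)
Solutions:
 h(b) = -sqrt(C1 + b^2)
 h(b) = sqrt(C1 + b^2)


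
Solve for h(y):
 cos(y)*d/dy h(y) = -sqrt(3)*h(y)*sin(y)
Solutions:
 h(y) = C1*cos(y)^(sqrt(3))


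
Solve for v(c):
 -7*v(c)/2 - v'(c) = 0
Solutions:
 v(c) = C1*exp(-7*c/2)


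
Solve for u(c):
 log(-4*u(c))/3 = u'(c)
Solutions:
 -3*Integral(1/(log(-_y) + 2*log(2)), (_y, u(c))) = C1 - c


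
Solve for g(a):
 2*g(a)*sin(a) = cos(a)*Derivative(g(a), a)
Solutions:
 g(a) = C1/cos(a)^2


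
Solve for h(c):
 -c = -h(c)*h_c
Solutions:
 h(c) = -sqrt(C1 + c^2)
 h(c) = sqrt(C1 + c^2)


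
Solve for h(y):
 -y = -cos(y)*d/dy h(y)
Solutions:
 h(y) = C1 + Integral(y/cos(y), y)


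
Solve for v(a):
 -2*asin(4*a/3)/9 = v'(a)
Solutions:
 v(a) = C1 - 2*a*asin(4*a/3)/9 - sqrt(9 - 16*a^2)/18


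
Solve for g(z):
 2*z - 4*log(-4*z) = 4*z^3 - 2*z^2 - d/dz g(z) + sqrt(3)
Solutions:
 g(z) = C1 + z^4 - 2*z^3/3 - z^2 + 4*z*log(-z) + z*(-4 + sqrt(3) + 8*log(2))


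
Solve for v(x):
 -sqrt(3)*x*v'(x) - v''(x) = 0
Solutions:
 v(x) = C1 + C2*erf(sqrt(2)*3^(1/4)*x/2)


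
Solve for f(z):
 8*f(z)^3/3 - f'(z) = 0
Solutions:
 f(z) = -sqrt(6)*sqrt(-1/(C1 + 8*z))/2
 f(z) = sqrt(6)*sqrt(-1/(C1 + 8*z))/2


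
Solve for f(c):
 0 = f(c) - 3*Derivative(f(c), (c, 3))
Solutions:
 f(c) = C3*exp(3^(2/3)*c/3) + (C1*sin(3^(1/6)*c/2) + C2*cos(3^(1/6)*c/2))*exp(-3^(2/3)*c/6)


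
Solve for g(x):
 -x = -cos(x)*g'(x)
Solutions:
 g(x) = C1 + Integral(x/cos(x), x)


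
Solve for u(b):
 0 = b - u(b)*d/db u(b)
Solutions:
 u(b) = -sqrt(C1 + b^2)
 u(b) = sqrt(C1 + b^2)


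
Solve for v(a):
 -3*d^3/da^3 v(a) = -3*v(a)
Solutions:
 v(a) = C3*exp(a) + (C1*sin(sqrt(3)*a/2) + C2*cos(sqrt(3)*a/2))*exp(-a/2)


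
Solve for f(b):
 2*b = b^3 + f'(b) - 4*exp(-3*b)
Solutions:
 f(b) = C1 - b^4/4 + b^2 - 4*exp(-3*b)/3


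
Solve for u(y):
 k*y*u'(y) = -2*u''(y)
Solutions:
 u(y) = Piecewise((-sqrt(pi)*C1*erf(sqrt(k)*y/2)/sqrt(k) - C2, (k > 0) | (k < 0)), (-C1*y - C2, True))


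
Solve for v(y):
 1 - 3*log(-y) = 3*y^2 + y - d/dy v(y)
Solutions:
 v(y) = C1 + y^3 + y^2/2 + 3*y*log(-y) - 4*y


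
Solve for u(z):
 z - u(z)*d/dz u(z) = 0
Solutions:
 u(z) = -sqrt(C1 + z^2)
 u(z) = sqrt(C1 + z^2)


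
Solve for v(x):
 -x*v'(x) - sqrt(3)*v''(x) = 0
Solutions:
 v(x) = C1 + C2*erf(sqrt(2)*3^(3/4)*x/6)


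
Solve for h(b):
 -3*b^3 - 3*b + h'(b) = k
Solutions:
 h(b) = C1 + 3*b^4/4 + 3*b^2/2 + b*k


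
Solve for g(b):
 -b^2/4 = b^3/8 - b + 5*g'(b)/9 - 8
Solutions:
 g(b) = C1 - 9*b^4/160 - 3*b^3/20 + 9*b^2/10 + 72*b/5


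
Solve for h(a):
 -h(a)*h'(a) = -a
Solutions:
 h(a) = -sqrt(C1 + a^2)
 h(a) = sqrt(C1 + a^2)


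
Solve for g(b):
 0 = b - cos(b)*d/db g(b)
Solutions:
 g(b) = C1 + Integral(b/cos(b), b)


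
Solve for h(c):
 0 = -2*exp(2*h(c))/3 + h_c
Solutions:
 h(c) = log(-1/(C1 + 2*c))/2 - log(2) + log(6)/2
 h(c) = log(-sqrt(-1/(C1 + 2*c))) - log(2) + log(6)/2


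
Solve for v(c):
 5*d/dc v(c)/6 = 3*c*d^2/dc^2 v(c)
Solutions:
 v(c) = C1 + C2*c^(23/18)


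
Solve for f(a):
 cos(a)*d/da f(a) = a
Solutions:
 f(a) = C1 + Integral(a/cos(a), a)


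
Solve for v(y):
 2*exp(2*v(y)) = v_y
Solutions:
 v(y) = log(-sqrt(-1/(C1 + 2*y))) - log(2)/2
 v(y) = log(-1/(C1 + 2*y))/2 - log(2)/2


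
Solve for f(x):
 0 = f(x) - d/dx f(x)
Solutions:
 f(x) = C1*exp(x)


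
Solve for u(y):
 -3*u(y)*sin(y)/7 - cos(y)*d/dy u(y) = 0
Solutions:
 u(y) = C1*cos(y)^(3/7)


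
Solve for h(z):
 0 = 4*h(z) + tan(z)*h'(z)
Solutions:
 h(z) = C1/sin(z)^4


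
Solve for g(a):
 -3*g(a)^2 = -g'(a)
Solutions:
 g(a) = -1/(C1 + 3*a)


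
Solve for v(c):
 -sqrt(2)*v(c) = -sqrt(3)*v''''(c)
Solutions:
 v(c) = C1*exp(-2^(1/8)*3^(7/8)*c/3) + C2*exp(2^(1/8)*3^(7/8)*c/3) + C3*sin(2^(1/8)*3^(7/8)*c/3) + C4*cos(2^(1/8)*3^(7/8)*c/3)


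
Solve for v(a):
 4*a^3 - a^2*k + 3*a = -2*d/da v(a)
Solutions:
 v(a) = C1 - a^4/2 + a^3*k/6 - 3*a^2/4


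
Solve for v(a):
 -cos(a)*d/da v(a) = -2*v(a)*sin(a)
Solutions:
 v(a) = C1/cos(a)^2


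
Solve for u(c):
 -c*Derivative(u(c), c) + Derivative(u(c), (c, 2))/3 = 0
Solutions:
 u(c) = C1 + C2*erfi(sqrt(6)*c/2)


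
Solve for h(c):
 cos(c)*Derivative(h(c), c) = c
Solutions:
 h(c) = C1 + Integral(c/cos(c), c)


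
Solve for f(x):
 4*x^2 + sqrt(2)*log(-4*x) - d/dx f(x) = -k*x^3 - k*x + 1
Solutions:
 f(x) = C1 + k*x^4/4 + k*x^2/2 + 4*x^3/3 + sqrt(2)*x*log(-x) + x*(-sqrt(2) - 1 + 2*sqrt(2)*log(2))


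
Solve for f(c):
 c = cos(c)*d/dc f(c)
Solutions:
 f(c) = C1 + Integral(c/cos(c), c)


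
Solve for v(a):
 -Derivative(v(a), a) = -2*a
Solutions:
 v(a) = C1 + a^2


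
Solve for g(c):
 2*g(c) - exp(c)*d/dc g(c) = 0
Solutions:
 g(c) = C1*exp(-2*exp(-c))


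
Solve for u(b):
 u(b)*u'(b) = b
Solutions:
 u(b) = -sqrt(C1 + b^2)
 u(b) = sqrt(C1 + b^2)


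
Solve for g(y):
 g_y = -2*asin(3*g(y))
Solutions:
 Integral(1/asin(3*_y), (_y, g(y))) = C1 - 2*y


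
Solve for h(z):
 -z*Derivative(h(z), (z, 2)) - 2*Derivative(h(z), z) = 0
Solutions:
 h(z) = C1 + C2/z


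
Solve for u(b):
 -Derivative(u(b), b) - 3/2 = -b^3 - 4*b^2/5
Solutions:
 u(b) = C1 + b^4/4 + 4*b^3/15 - 3*b/2


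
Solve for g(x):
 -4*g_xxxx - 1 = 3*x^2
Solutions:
 g(x) = C1 + C2*x + C3*x^2 + C4*x^3 - x^6/480 - x^4/96


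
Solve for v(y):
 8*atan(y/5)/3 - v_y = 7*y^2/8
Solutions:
 v(y) = C1 - 7*y^3/24 + 8*y*atan(y/5)/3 - 20*log(y^2 + 25)/3


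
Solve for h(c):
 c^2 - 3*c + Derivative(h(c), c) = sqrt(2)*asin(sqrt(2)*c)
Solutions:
 h(c) = C1 - c^3/3 + 3*c^2/2 + sqrt(2)*(c*asin(sqrt(2)*c) + sqrt(2)*sqrt(1 - 2*c^2)/2)


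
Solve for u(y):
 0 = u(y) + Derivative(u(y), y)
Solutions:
 u(y) = C1*exp(-y)


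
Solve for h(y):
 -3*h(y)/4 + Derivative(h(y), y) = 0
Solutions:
 h(y) = C1*exp(3*y/4)


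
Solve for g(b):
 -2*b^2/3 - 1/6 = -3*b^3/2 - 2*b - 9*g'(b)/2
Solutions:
 g(b) = C1 - b^4/12 + 4*b^3/81 - 2*b^2/9 + b/27


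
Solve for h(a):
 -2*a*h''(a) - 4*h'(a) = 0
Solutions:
 h(a) = C1 + C2/a


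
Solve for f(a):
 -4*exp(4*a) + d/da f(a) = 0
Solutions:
 f(a) = C1 + exp(4*a)


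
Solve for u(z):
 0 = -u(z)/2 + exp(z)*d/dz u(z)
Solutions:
 u(z) = C1*exp(-exp(-z)/2)


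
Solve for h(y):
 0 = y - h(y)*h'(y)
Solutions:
 h(y) = -sqrt(C1 + y^2)
 h(y) = sqrt(C1 + y^2)


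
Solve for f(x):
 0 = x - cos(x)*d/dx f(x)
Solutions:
 f(x) = C1 + Integral(x/cos(x), x)


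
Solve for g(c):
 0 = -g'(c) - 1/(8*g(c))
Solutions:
 g(c) = -sqrt(C1 - c)/2
 g(c) = sqrt(C1 - c)/2


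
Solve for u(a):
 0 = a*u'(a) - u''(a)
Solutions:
 u(a) = C1 + C2*erfi(sqrt(2)*a/2)


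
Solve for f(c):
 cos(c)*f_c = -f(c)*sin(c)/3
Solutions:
 f(c) = C1*cos(c)^(1/3)


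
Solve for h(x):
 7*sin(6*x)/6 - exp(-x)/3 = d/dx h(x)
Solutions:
 h(x) = C1 - 7*cos(6*x)/36 + exp(-x)/3


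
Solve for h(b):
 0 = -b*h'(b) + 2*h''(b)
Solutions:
 h(b) = C1 + C2*erfi(b/2)


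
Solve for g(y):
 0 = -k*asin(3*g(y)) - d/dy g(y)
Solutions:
 Integral(1/asin(3*_y), (_y, g(y))) = C1 - k*y


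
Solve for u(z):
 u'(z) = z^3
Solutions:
 u(z) = C1 + z^4/4


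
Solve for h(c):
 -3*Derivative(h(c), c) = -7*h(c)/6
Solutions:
 h(c) = C1*exp(7*c/18)


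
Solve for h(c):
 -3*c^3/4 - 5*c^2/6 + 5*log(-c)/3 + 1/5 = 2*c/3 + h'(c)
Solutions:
 h(c) = C1 - 3*c^4/16 - 5*c^3/18 - c^2/3 + 5*c*log(-c)/3 - 22*c/15


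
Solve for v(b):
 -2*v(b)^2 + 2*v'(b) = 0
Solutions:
 v(b) = -1/(C1 + b)


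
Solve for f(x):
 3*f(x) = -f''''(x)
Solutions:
 f(x) = (C1*sin(sqrt(2)*3^(1/4)*x/2) + C2*cos(sqrt(2)*3^(1/4)*x/2))*exp(-sqrt(2)*3^(1/4)*x/2) + (C3*sin(sqrt(2)*3^(1/4)*x/2) + C4*cos(sqrt(2)*3^(1/4)*x/2))*exp(sqrt(2)*3^(1/4)*x/2)


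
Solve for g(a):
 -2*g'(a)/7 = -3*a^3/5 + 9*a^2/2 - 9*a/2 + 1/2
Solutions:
 g(a) = C1 + 21*a^4/40 - 21*a^3/4 + 63*a^2/8 - 7*a/4


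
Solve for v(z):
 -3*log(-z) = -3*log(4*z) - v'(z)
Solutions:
 v(z) = C1 + 3*z*(-2*log(2) + I*pi)


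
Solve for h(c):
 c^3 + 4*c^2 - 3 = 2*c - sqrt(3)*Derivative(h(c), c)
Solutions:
 h(c) = C1 - sqrt(3)*c^4/12 - 4*sqrt(3)*c^3/9 + sqrt(3)*c^2/3 + sqrt(3)*c


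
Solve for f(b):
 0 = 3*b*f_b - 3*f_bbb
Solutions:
 f(b) = C1 + Integral(C2*airyai(b) + C3*airybi(b), b)


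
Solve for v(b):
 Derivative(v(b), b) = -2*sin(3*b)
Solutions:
 v(b) = C1 + 2*cos(3*b)/3


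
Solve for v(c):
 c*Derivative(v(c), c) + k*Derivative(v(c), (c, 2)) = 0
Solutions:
 v(c) = C1 + C2*sqrt(k)*erf(sqrt(2)*c*sqrt(1/k)/2)


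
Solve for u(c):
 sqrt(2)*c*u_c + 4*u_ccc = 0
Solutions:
 u(c) = C1 + Integral(C2*airyai(-sqrt(2)*c/2) + C3*airybi(-sqrt(2)*c/2), c)


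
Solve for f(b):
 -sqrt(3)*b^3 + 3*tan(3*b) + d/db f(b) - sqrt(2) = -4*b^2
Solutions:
 f(b) = C1 + sqrt(3)*b^4/4 - 4*b^3/3 + sqrt(2)*b + log(cos(3*b))


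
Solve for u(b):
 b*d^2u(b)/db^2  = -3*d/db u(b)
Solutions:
 u(b) = C1 + C2/b^2


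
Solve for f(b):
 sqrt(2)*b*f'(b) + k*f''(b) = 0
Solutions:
 f(b) = C1 + C2*sqrt(k)*erf(2^(3/4)*b*sqrt(1/k)/2)


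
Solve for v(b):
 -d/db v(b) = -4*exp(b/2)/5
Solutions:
 v(b) = C1 + 8*exp(b/2)/5


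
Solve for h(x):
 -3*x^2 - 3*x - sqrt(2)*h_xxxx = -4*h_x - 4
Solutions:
 h(x) = C1 + C4*exp(sqrt(2)*x) + x^3/4 + 3*x^2/8 - x + (C2*sin(sqrt(6)*x/2) + C3*cos(sqrt(6)*x/2))*exp(-sqrt(2)*x/2)


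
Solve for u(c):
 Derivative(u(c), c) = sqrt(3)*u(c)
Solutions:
 u(c) = C1*exp(sqrt(3)*c)


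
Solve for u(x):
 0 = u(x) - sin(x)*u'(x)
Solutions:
 u(x) = C1*sqrt(cos(x) - 1)/sqrt(cos(x) + 1)


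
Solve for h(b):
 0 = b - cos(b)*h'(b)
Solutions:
 h(b) = C1 + Integral(b/cos(b), b)


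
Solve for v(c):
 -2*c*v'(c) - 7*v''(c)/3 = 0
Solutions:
 v(c) = C1 + C2*erf(sqrt(21)*c/7)


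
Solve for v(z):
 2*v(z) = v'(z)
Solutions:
 v(z) = C1*exp(2*z)


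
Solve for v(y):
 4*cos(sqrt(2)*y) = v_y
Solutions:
 v(y) = C1 + 2*sqrt(2)*sin(sqrt(2)*y)


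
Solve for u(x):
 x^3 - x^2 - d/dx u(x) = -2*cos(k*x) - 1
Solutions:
 u(x) = C1 + x^4/4 - x^3/3 + x + 2*sin(k*x)/k


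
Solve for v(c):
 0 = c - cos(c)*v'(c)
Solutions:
 v(c) = C1 + Integral(c/cos(c), c)


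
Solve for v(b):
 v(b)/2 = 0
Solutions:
 v(b) = 0


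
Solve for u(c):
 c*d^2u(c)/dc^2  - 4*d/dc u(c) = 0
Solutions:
 u(c) = C1 + C2*c^5


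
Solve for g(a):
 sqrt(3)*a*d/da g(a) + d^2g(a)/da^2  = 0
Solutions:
 g(a) = C1 + C2*erf(sqrt(2)*3^(1/4)*a/2)


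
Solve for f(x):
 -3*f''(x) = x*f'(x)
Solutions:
 f(x) = C1 + C2*erf(sqrt(6)*x/6)


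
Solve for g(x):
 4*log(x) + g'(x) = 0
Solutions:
 g(x) = C1 - 4*x*log(x) + 4*x


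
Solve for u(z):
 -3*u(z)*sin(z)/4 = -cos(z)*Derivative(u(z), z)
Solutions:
 u(z) = C1/cos(z)^(3/4)


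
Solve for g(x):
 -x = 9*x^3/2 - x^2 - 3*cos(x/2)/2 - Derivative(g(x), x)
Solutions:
 g(x) = C1 + 9*x^4/8 - x^3/3 + x^2/2 - 3*sin(x/2)


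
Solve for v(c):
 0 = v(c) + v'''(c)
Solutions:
 v(c) = C3*exp(-c) + (C1*sin(sqrt(3)*c/2) + C2*cos(sqrt(3)*c/2))*exp(c/2)


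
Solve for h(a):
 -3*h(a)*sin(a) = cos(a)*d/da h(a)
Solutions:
 h(a) = C1*cos(a)^3


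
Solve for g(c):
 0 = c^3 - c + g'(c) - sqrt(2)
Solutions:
 g(c) = C1 - c^4/4 + c^2/2 + sqrt(2)*c


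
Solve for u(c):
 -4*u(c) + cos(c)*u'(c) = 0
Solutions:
 u(c) = C1*(sin(c)^2 + 2*sin(c) + 1)/(sin(c)^2 - 2*sin(c) + 1)


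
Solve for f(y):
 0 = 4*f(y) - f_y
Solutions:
 f(y) = C1*exp(4*y)


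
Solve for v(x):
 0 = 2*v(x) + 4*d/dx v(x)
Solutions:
 v(x) = C1*exp(-x/2)


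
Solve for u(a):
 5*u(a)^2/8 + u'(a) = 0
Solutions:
 u(a) = 8/(C1 + 5*a)


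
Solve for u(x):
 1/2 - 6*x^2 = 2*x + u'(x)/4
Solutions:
 u(x) = C1 - 8*x^3 - 4*x^2 + 2*x


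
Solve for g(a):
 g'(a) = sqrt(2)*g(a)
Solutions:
 g(a) = C1*exp(sqrt(2)*a)


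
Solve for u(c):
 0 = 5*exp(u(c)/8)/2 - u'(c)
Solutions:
 u(c) = 8*log(-1/(C1 + 5*c)) + 32*log(2)


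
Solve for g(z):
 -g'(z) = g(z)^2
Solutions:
 g(z) = 1/(C1 + z)


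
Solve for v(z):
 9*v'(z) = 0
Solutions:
 v(z) = C1


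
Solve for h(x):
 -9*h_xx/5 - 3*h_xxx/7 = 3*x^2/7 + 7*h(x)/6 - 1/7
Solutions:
 h(x) = C1*exp(x*(-84 + 42*2^(2/3)*63^(1/3)/(5*sqrt(3145) + 377)^(1/3) + 294^(1/3)*(5*sqrt(3145) + 377)^(1/3))/60)*sin(3^(1/6)*x*(-3^(2/3)*98^(1/3)*(5*sqrt(3145) + 377)^(1/3) + 126*2^(2/3)*7^(1/3)/(5*sqrt(3145) + 377)^(1/3))/60) + C2*exp(x*(-84 + 42*2^(2/3)*63^(1/3)/(5*sqrt(3145) + 377)^(1/3) + 294^(1/3)*(5*sqrt(3145) + 377)^(1/3))/60)*cos(3^(1/6)*x*(-3^(2/3)*98^(1/3)*(5*sqrt(3145) + 377)^(1/3) + 126*2^(2/3)*7^(1/3)/(5*sqrt(3145) + 377)^(1/3))/60) + C3*exp(-x*(42*2^(2/3)*63^(1/3)/(5*sqrt(3145) + 377)^(1/3) + 42 + 294^(1/3)*(5*sqrt(3145) + 377)^(1/3))/30) - 18*x^2/49 + 2154/1715


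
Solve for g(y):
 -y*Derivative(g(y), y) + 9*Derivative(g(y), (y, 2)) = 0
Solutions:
 g(y) = C1 + C2*erfi(sqrt(2)*y/6)


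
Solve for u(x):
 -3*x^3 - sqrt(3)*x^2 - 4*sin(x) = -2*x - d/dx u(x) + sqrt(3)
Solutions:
 u(x) = C1 + 3*x^4/4 + sqrt(3)*x^3/3 - x^2 + sqrt(3)*x - 4*cos(x)


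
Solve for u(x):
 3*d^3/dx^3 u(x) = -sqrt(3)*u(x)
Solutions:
 u(x) = C3*exp(-3^(5/6)*x/3) + (C1*sin(3^(1/3)*x/2) + C2*cos(3^(1/3)*x/2))*exp(3^(5/6)*x/6)


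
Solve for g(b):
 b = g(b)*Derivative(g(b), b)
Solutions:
 g(b) = -sqrt(C1 + b^2)
 g(b) = sqrt(C1 + b^2)


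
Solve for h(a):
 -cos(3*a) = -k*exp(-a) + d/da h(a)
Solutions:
 h(a) = C1 - k*exp(-a) - sin(3*a)/3


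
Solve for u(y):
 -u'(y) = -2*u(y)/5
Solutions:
 u(y) = C1*exp(2*y/5)


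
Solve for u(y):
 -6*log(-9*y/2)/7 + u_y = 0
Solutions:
 u(y) = C1 + 6*y*log(-y)/7 + 6*y*(-1 - log(2) + 2*log(3))/7


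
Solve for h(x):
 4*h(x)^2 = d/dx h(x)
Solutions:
 h(x) = -1/(C1 + 4*x)


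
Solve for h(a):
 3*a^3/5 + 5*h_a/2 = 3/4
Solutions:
 h(a) = C1 - 3*a^4/50 + 3*a/10


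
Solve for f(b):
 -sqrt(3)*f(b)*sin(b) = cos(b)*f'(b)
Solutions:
 f(b) = C1*cos(b)^(sqrt(3))


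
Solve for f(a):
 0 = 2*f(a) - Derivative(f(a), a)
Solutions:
 f(a) = C1*exp(2*a)


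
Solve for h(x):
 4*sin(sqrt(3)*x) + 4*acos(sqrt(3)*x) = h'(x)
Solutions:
 h(x) = C1 + 4*x*acos(sqrt(3)*x) - 4*sqrt(3)*sqrt(1 - 3*x^2)/3 - 4*sqrt(3)*cos(sqrt(3)*x)/3


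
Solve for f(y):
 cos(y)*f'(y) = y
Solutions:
 f(y) = C1 + Integral(y/cos(y), y)


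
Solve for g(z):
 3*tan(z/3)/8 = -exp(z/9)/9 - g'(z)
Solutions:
 g(z) = C1 - exp(z/9) + 9*log(cos(z/3))/8


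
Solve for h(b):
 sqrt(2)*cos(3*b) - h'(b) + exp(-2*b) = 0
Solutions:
 h(b) = C1 + sqrt(2)*sin(3*b)/3 - exp(-2*b)/2


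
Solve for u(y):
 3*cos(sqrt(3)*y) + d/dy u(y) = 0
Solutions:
 u(y) = C1 - sqrt(3)*sin(sqrt(3)*y)


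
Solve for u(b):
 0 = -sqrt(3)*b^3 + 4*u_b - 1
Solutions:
 u(b) = C1 + sqrt(3)*b^4/16 + b/4


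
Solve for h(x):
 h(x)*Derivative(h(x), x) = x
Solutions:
 h(x) = -sqrt(C1 + x^2)
 h(x) = sqrt(C1 + x^2)


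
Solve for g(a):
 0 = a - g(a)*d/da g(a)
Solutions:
 g(a) = -sqrt(C1 + a^2)
 g(a) = sqrt(C1 + a^2)


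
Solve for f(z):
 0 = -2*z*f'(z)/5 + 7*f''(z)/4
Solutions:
 f(z) = C1 + C2*erfi(2*sqrt(35)*z/35)


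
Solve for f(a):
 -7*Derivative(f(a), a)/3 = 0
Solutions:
 f(a) = C1


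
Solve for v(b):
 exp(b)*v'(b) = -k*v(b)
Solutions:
 v(b) = C1*exp(k*exp(-b))


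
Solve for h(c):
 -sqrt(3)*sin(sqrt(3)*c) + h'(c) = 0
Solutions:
 h(c) = C1 - cos(sqrt(3)*c)


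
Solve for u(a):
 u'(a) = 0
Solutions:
 u(a) = C1


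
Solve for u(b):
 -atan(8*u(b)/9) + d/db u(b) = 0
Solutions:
 Integral(1/atan(8*_y/9), (_y, u(b))) = C1 + b


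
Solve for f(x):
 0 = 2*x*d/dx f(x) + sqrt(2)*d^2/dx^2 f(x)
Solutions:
 f(x) = C1 + C2*erf(2^(3/4)*x/2)


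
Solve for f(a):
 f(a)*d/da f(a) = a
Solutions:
 f(a) = -sqrt(C1 + a^2)
 f(a) = sqrt(C1 + a^2)


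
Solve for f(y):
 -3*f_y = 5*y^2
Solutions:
 f(y) = C1 - 5*y^3/9


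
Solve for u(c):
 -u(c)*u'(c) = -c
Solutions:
 u(c) = -sqrt(C1 + c^2)
 u(c) = sqrt(C1 + c^2)


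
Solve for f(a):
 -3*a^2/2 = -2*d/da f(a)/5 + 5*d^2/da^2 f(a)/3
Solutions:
 f(a) = C1 + C2*exp(6*a/25) + 5*a^3/4 + 125*a^2/8 + 3125*a/24


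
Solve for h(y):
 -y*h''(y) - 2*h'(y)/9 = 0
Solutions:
 h(y) = C1 + C2*y^(7/9)


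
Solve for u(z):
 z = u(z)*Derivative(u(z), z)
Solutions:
 u(z) = -sqrt(C1 + z^2)
 u(z) = sqrt(C1 + z^2)


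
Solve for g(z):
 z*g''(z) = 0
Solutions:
 g(z) = C1 + C2*z


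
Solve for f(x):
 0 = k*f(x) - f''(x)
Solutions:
 f(x) = C1*exp(-sqrt(k)*x) + C2*exp(sqrt(k)*x)


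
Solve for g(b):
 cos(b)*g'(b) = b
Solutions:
 g(b) = C1 + Integral(b/cos(b), b)


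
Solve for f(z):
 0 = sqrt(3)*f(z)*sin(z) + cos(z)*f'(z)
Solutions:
 f(z) = C1*cos(z)^(sqrt(3))


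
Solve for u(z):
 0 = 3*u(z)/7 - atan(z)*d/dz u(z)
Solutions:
 u(z) = C1*exp(3*Integral(1/atan(z), z)/7)


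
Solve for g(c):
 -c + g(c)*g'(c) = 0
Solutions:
 g(c) = -sqrt(C1 + c^2)
 g(c) = sqrt(C1 + c^2)


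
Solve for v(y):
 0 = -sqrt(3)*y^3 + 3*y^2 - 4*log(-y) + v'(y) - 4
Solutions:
 v(y) = C1 + sqrt(3)*y^4/4 - y^3 + 4*y*log(-y)


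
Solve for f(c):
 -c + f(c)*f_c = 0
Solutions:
 f(c) = -sqrt(C1 + c^2)
 f(c) = sqrt(C1 + c^2)


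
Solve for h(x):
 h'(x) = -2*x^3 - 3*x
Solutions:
 h(x) = C1 - x^4/2 - 3*x^2/2


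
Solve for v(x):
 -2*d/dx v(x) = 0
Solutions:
 v(x) = C1


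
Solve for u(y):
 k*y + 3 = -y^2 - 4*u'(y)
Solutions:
 u(y) = C1 - k*y^2/8 - y^3/12 - 3*y/4


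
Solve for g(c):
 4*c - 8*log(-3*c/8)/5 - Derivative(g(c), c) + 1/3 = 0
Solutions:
 g(c) = C1 + 2*c^2 - 8*c*log(-c)/5 + c*(-24*log(3) + 29 + 72*log(2))/15


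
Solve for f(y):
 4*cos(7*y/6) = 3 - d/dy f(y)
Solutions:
 f(y) = C1 + 3*y - 24*sin(7*y/6)/7


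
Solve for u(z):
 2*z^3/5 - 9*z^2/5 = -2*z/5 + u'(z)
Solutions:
 u(z) = C1 + z^4/10 - 3*z^3/5 + z^2/5


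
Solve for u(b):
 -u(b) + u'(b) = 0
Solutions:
 u(b) = C1*exp(b)


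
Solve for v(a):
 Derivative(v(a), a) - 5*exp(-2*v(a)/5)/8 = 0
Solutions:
 v(a) = 5*log(-sqrt(C1 + 5*a)) - 5*log(10) + 5*log(5)/2
 v(a) = 5*log(C1 + 5*a)/2 - 5*log(10) + 5*log(5)/2


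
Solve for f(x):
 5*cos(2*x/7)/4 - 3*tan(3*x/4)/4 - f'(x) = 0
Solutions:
 f(x) = C1 + log(cos(3*x/4)) + 35*sin(2*x/7)/8


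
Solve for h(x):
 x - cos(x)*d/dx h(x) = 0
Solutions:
 h(x) = C1 + Integral(x/cos(x), x)


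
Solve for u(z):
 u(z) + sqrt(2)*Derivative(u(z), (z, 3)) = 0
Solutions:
 u(z) = C3*exp(-2^(5/6)*z/2) + (C1*sin(2^(5/6)*sqrt(3)*z/4) + C2*cos(2^(5/6)*sqrt(3)*z/4))*exp(2^(5/6)*z/4)


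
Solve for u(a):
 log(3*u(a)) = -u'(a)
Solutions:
 Integral(1/(log(_y) + log(3)), (_y, u(a))) = C1 - a


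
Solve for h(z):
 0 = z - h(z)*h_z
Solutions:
 h(z) = -sqrt(C1 + z^2)
 h(z) = sqrt(C1 + z^2)


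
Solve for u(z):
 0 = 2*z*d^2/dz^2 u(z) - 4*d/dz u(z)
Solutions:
 u(z) = C1 + C2*z^3


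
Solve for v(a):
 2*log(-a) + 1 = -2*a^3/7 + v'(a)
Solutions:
 v(a) = C1 + a^4/14 + 2*a*log(-a) - a


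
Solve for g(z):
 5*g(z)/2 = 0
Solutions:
 g(z) = 0


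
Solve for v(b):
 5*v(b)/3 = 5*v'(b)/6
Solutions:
 v(b) = C1*exp(2*b)


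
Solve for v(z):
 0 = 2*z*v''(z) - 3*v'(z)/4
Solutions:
 v(z) = C1 + C2*z^(11/8)


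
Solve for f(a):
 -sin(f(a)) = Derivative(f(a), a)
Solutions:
 f(a) = -acos((-C1 - exp(2*a))/(C1 - exp(2*a))) + 2*pi
 f(a) = acos((-C1 - exp(2*a))/(C1 - exp(2*a)))


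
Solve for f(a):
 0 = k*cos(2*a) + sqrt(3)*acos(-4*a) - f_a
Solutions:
 f(a) = C1 + k*sin(2*a)/2 + sqrt(3)*(a*acos(-4*a) + sqrt(1 - 16*a^2)/4)


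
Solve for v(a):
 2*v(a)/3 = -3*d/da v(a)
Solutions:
 v(a) = C1*exp(-2*a/9)


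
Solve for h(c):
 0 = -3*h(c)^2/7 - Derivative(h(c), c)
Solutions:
 h(c) = 7/(C1 + 3*c)


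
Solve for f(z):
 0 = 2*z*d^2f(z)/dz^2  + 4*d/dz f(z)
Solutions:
 f(z) = C1 + C2/z


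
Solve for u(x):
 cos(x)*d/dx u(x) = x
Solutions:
 u(x) = C1 + Integral(x/cos(x), x)


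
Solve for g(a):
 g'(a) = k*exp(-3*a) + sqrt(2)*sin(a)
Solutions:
 g(a) = C1 - k*exp(-3*a)/3 - sqrt(2)*cos(a)


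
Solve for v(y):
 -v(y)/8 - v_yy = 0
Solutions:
 v(y) = C1*sin(sqrt(2)*y/4) + C2*cos(sqrt(2)*y/4)


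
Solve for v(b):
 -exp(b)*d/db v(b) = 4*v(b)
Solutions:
 v(b) = C1*exp(4*exp(-b))


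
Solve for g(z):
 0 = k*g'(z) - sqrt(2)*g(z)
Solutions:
 g(z) = C1*exp(sqrt(2)*z/k)


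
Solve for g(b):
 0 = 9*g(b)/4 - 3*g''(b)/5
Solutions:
 g(b) = C1*exp(-sqrt(15)*b/2) + C2*exp(sqrt(15)*b/2)


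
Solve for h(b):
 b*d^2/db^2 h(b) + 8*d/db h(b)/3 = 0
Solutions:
 h(b) = C1 + C2/b^(5/3)


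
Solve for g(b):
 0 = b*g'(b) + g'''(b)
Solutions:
 g(b) = C1 + Integral(C2*airyai(-b) + C3*airybi(-b), b)


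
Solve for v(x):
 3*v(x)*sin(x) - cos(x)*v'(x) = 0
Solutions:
 v(x) = C1/cos(x)^3


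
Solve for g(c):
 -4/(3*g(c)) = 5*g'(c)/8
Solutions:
 g(c) = -sqrt(C1 - 960*c)/15
 g(c) = sqrt(C1 - 960*c)/15


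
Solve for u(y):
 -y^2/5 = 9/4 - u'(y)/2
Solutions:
 u(y) = C1 + 2*y^3/15 + 9*y/2


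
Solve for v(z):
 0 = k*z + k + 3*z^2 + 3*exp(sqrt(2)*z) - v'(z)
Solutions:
 v(z) = C1 + k*z^2/2 + k*z + z^3 + 3*sqrt(2)*exp(sqrt(2)*z)/2


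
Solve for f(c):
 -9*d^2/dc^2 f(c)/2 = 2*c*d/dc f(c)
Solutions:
 f(c) = C1 + C2*erf(sqrt(2)*c/3)


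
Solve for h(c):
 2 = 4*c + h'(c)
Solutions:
 h(c) = C1 - 2*c^2 + 2*c


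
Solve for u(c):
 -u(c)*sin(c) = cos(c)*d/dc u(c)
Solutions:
 u(c) = C1*cos(c)


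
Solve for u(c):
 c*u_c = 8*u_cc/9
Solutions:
 u(c) = C1 + C2*erfi(3*c/4)


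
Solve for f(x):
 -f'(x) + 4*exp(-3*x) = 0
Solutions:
 f(x) = C1 - 4*exp(-3*x)/3


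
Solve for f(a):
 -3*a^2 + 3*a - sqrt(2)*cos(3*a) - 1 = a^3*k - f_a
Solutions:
 f(a) = C1 + a^4*k/4 + a^3 - 3*a^2/2 + a + sqrt(2)*sin(3*a)/3


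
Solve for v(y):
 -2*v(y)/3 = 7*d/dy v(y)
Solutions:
 v(y) = C1*exp(-2*y/21)


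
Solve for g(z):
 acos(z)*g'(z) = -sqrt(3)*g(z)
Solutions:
 g(z) = C1*exp(-sqrt(3)*Integral(1/acos(z), z))


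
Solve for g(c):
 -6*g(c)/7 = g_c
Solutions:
 g(c) = C1*exp(-6*c/7)


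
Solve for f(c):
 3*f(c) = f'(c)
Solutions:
 f(c) = C1*exp(3*c)


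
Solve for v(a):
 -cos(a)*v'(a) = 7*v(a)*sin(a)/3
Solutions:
 v(a) = C1*cos(a)^(7/3)


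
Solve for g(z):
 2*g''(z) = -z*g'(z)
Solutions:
 g(z) = C1 + C2*erf(z/2)


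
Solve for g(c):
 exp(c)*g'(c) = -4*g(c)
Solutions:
 g(c) = C1*exp(4*exp(-c))


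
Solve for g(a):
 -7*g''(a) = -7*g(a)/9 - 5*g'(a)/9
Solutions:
 g(a) = C1*exp(a*(5 - sqrt(1789))/126) + C2*exp(a*(5 + sqrt(1789))/126)


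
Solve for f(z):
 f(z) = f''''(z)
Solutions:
 f(z) = C1*exp(-z) + C2*exp(z) + C3*sin(z) + C4*cos(z)


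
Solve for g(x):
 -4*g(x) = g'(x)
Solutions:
 g(x) = C1*exp(-4*x)


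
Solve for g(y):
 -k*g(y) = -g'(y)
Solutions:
 g(y) = C1*exp(k*y)


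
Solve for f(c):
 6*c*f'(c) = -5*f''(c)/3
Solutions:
 f(c) = C1 + C2*erf(3*sqrt(5)*c/5)


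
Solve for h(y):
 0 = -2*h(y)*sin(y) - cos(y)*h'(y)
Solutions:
 h(y) = C1*cos(y)^2


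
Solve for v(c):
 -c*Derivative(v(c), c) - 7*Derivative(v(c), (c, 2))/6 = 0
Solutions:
 v(c) = C1 + C2*erf(sqrt(21)*c/7)


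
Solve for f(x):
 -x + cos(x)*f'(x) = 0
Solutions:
 f(x) = C1 + Integral(x/cos(x), x)


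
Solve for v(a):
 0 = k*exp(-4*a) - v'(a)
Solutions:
 v(a) = C1 - k*exp(-4*a)/4


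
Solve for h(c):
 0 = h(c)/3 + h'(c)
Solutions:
 h(c) = C1*exp(-c/3)


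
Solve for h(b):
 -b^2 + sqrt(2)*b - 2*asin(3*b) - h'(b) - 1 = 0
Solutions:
 h(b) = C1 - b^3/3 + sqrt(2)*b^2/2 - 2*b*asin(3*b) - b - 2*sqrt(1 - 9*b^2)/3


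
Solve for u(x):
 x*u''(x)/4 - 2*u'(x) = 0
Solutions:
 u(x) = C1 + C2*x^9


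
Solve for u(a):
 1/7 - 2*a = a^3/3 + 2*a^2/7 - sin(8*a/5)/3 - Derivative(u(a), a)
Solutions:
 u(a) = C1 + a^4/12 + 2*a^3/21 + a^2 - a/7 + 5*cos(8*a/5)/24


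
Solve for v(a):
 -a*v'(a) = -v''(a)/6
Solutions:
 v(a) = C1 + C2*erfi(sqrt(3)*a)


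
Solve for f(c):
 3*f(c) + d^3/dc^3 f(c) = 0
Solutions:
 f(c) = C3*exp(-3^(1/3)*c) + (C1*sin(3^(5/6)*c/2) + C2*cos(3^(5/6)*c/2))*exp(3^(1/3)*c/2)


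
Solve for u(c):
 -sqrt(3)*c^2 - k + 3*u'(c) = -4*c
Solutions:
 u(c) = C1 + sqrt(3)*c^3/9 - 2*c^2/3 + c*k/3


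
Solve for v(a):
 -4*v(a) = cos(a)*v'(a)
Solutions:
 v(a) = C1*(sin(a)^2 - 2*sin(a) + 1)/(sin(a)^2 + 2*sin(a) + 1)


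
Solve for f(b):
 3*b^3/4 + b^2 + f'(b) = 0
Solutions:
 f(b) = C1 - 3*b^4/16 - b^3/3


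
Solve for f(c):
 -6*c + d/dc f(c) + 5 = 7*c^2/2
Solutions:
 f(c) = C1 + 7*c^3/6 + 3*c^2 - 5*c


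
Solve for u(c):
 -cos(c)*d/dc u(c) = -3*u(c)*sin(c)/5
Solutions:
 u(c) = C1/cos(c)^(3/5)


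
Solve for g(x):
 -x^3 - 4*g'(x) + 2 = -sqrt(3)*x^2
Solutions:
 g(x) = C1 - x^4/16 + sqrt(3)*x^3/12 + x/2


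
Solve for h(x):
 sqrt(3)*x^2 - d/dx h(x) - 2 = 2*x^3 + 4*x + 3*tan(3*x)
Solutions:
 h(x) = C1 - x^4/2 + sqrt(3)*x^3/3 - 2*x^2 - 2*x + log(cos(3*x))


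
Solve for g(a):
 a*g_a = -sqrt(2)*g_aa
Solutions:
 g(a) = C1 + C2*erf(2^(1/4)*a/2)


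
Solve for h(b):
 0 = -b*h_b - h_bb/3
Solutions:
 h(b) = C1 + C2*erf(sqrt(6)*b/2)


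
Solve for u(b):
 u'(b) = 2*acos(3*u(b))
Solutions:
 Integral(1/acos(3*_y), (_y, u(b))) = C1 + 2*b


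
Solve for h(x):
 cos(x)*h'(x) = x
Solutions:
 h(x) = C1 + Integral(x/cos(x), x)


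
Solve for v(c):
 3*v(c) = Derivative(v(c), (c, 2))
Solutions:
 v(c) = C1*exp(-sqrt(3)*c) + C2*exp(sqrt(3)*c)


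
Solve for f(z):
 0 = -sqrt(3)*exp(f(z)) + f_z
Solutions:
 f(z) = log(-1/(C1 + sqrt(3)*z))


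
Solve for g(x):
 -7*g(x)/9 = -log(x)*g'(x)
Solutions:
 g(x) = C1*exp(7*li(x)/9)


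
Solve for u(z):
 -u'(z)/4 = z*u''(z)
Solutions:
 u(z) = C1 + C2*z^(3/4)


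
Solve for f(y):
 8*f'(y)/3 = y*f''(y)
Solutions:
 f(y) = C1 + C2*y^(11/3)


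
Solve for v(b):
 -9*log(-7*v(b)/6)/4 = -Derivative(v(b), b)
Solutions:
 -4*Integral(1/(log(-_y) - log(6) + log(7)), (_y, v(b)))/9 = C1 - b


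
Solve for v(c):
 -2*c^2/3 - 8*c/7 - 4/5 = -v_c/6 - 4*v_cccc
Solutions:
 v(c) = C1 + C4*exp(-3^(2/3)*c/6) + 4*c^3/3 + 24*c^2/7 + 24*c/5 + (C2*sin(3^(1/6)*c/4) + C3*cos(3^(1/6)*c/4))*exp(3^(2/3)*c/12)


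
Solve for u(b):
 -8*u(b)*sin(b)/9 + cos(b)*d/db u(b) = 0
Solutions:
 u(b) = C1/cos(b)^(8/9)


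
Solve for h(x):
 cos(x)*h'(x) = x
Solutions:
 h(x) = C1 + Integral(x/cos(x), x)


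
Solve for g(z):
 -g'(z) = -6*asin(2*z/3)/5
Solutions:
 g(z) = C1 + 6*z*asin(2*z/3)/5 + 3*sqrt(9 - 4*z^2)/5


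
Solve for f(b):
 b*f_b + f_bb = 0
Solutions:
 f(b) = C1 + C2*erf(sqrt(2)*b/2)


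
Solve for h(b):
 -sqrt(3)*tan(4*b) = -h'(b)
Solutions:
 h(b) = C1 - sqrt(3)*log(cos(4*b))/4


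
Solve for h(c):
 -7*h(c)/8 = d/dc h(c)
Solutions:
 h(c) = C1*exp(-7*c/8)


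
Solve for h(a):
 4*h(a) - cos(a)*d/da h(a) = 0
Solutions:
 h(a) = C1*(sin(a)^2 + 2*sin(a) + 1)/(sin(a)^2 - 2*sin(a) + 1)


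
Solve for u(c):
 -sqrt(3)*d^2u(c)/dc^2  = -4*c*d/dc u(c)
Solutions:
 u(c) = C1 + C2*erfi(sqrt(2)*3^(3/4)*c/3)


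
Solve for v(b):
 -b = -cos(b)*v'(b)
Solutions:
 v(b) = C1 + Integral(b/cos(b), b)


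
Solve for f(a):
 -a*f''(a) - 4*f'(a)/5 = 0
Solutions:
 f(a) = C1 + C2*a^(1/5)


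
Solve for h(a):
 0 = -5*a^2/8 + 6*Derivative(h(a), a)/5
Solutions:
 h(a) = C1 + 25*a^3/144


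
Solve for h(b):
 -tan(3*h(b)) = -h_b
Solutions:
 h(b) = -asin(C1*exp(3*b))/3 + pi/3
 h(b) = asin(C1*exp(3*b))/3


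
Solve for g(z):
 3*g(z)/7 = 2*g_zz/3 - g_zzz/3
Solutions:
 g(z) = C1*exp(z*(56*14^(1/3)/(9*sqrt(57) + 131)^(1/3) + 14^(2/3)*(9*sqrt(57) + 131)^(1/3) + 56)/84)*sin(14^(1/3)*sqrt(3)*z*(-14^(1/3)*(9*sqrt(57) + 131)^(1/3) + 56/(9*sqrt(57) + 131)^(1/3))/84) + C2*exp(z*(56*14^(1/3)/(9*sqrt(57) + 131)^(1/3) + 14^(2/3)*(9*sqrt(57) + 131)^(1/3) + 56)/84)*cos(14^(1/3)*sqrt(3)*z*(-14^(1/3)*(9*sqrt(57) + 131)^(1/3) + 56/(9*sqrt(57) + 131)^(1/3))/84) + C3*exp(z*(-14^(2/3)*(9*sqrt(57) + 131)^(1/3) - 56*14^(1/3)/(9*sqrt(57) + 131)^(1/3) + 28)/42)


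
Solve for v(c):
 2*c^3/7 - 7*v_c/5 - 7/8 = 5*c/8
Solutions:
 v(c) = C1 + 5*c^4/98 - 25*c^2/112 - 5*c/8


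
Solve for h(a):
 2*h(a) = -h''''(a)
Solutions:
 h(a) = (C1*sin(2^(3/4)*a/2) + C2*cos(2^(3/4)*a/2))*exp(-2^(3/4)*a/2) + (C3*sin(2^(3/4)*a/2) + C4*cos(2^(3/4)*a/2))*exp(2^(3/4)*a/2)


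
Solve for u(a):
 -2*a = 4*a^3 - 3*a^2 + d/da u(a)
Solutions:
 u(a) = C1 - a^4 + a^3 - a^2


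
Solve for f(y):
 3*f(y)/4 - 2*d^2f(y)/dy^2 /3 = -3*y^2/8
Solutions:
 f(y) = C1*exp(-3*sqrt(2)*y/4) + C2*exp(3*sqrt(2)*y/4) - y^2/2 - 8/9


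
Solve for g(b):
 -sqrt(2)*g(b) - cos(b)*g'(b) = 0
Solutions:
 g(b) = C1*(sin(b) - 1)^(sqrt(2)/2)/(sin(b) + 1)^(sqrt(2)/2)


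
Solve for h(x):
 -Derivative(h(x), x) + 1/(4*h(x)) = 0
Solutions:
 h(x) = -sqrt(C1 + 2*x)/2
 h(x) = sqrt(C1 + 2*x)/2


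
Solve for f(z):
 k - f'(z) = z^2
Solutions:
 f(z) = C1 + k*z - z^3/3


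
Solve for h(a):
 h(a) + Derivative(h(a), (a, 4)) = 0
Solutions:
 h(a) = (C1*sin(sqrt(2)*a/2) + C2*cos(sqrt(2)*a/2))*exp(-sqrt(2)*a/2) + (C3*sin(sqrt(2)*a/2) + C4*cos(sqrt(2)*a/2))*exp(sqrt(2)*a/2)


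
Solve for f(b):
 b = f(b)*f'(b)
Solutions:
 f(b) = -sqrt(C1 + b^2)
 f(b) = sqrt(C1 + b^2)


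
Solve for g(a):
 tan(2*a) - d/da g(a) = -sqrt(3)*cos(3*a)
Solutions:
 g(a) = C1 - log(cos(2*a))/2 + sqrt(3)*sin(3*a)/3


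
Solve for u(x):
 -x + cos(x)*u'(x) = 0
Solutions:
 u(x) = C1 + Integral(x/cos(x), x)


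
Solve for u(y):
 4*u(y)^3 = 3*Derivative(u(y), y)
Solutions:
 u(y) = -sqrt(6)*sqrt(-1/(C1 + 4*y))/2
 u(y) = sqrt(6)*sqrt(-1/(C1 + 4*y))/2


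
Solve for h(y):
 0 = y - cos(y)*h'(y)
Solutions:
 h(y) = C1 + Integral(y/cos(y), y)


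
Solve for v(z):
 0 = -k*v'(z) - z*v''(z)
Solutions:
 v(z) = C1 + z^(1 - re(k))*(C2*sin(log(z)*Abs(im(k))) + C3*cos(log(z)*im(k)))
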